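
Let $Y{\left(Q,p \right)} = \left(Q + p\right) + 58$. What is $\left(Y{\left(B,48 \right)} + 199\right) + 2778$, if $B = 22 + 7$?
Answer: $3112$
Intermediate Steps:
$B = 29$
$Y{\left(Q,p \right)} = 58 + Q + p$
$\left(Y{\left(B,48 \right)} + 199\right) + 2778 = \left(\left(58 + 29 + 48\right) + 199\right) + 2778 = \left(135 + 199\right) + 2778 = 334 + 2778 = 3112$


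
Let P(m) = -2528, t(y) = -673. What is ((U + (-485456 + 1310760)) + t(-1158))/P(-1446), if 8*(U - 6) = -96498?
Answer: -3250299/10112 ≈ -321.43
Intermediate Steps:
U = -48225/4 (U = 6 + (⅛)*(-96498) = 6 - 48249/4 = -48225/4 ≈ -12056.)
((U + (-485456 + 1310760)) + t(-1158))/P(-1446) = ((-48225/4 + (-485456 + 1310760)) - 673)/(-2528) = ((-48225/4 + 825304) - 673)*(-1/2528) = (3252991/4 - 673)*(-1/2528) = (3250299/4)*(-1/2528) = -3250299/10112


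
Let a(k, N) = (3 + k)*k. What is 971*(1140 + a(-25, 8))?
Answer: 1640990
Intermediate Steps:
a(k, N) = k*(3 + k)
971*(1140 + a(-25, 8)) = 971*(1140 - 25*(3 - 25)) = 971*(1140 - 25*(-22)) = 971*(1140 + 550) = 971*1690 = 1640990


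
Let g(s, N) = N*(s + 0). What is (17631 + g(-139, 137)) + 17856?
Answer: 16444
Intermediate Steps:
g(s, N) = N*s
(17631 + g(-139, 137)) + 17856 = (17631 + 137*(-139)) + 17856 = (17631 - 19043) + 17856 = -1412 + 17856 = 16444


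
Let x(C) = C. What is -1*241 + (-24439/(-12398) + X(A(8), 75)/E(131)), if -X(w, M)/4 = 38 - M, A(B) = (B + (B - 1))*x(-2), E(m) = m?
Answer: -386380845/1624138 ≈ -237.90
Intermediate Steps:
A(B) = 2 - 4*B (A(B) = (B + (B - 1))*(-2) = (B + (-1 + B))*(-2) = (-1 + 2*B)*(-2) = 2 - 4*B)
X(w, M) = -152 + 4*M (X(w, M) = -4*(38 - M) = -152 + 4*M)
-1*241 + (-24439/(-12398) + X(A(8), 75)/E(131)) = -1*241 + (-24439/(-12398) + (-152 + 4*75)/131) = -241 + (-24439*(-1/12398) + (-152 + 300)*(1/131)) = -241 + (24439/12398 + 148*(1/131)) = -241 + (24439/12398 + 148/131) = -241 + 5036413/1624138 = -386380845/1624138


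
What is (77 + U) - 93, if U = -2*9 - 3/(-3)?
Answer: -33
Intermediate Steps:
U = -17 (U = -18 - 3*(-⅓) = -18 + 1 = -17)
(77 + U) - 93 = (77 - 17) - 93 = 60 - 93 = -33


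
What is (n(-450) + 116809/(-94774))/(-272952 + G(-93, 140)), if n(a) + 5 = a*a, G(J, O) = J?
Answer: -6397048107/8625855610 ≈ -0.74161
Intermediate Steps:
n(a) = -5 + a**2 (n(a) = -5 + a*a = -5 + a**2)
(n(-450) + 116809/(-94774))/(-272952 + G(-93, 140)) = ((-5 + (-450)**2) + 116809/(-94774))/(-272952 - 93) = ((-5 + 202500) + 116809*(-1/94774))/(-273045) = (202495 - 116809/94774)*(-1/273045) = (19191144321/94774)*(-1/273045) = -6397048107/8625855610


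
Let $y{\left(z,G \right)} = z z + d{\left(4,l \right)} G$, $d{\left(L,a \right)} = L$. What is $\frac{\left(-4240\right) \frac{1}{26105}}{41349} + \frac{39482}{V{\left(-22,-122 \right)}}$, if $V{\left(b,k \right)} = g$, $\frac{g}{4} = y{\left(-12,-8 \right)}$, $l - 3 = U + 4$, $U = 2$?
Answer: $\frac{608821237091}{6908260128} \approx 88.129$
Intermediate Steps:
$l = 9$ ($l = 3 + \left(2 + 4\right) = 3 + 6 = 9$)
$y{\left(z,G \right)} = z^{2} + 4 G$ ($y{\left(z,G \right)} = z z + 4 G = z^{2} + 4 G$)
$g = 448$ ($g = 4 \left(\left(-12\right)^{2} + 4 \left(-8\right)\right) = 4 \left(144 - 32\right) = 4 \cdot 112 = 448$)
$V{\left(b,k \right)} = 448$
$\frac{\left(-4240\right) \frac{1}{26105}}{41349} + \frac{39482}{V{\left(-22,-122 \right)}} = \frac{\left(-4240\right) \frac{1}{26105}}{41349} + \frac{39482}{448} = \left(-4240\right) \frac{1}{26105} \cdot \frac{1}{41349} + 39482 \cdot \frac{1}{448} = \left(- \frac{848}{5221}\right) \frac{1}{41349} + \frac{19741}{224} = - \frac{848}{215883129} + \frac{19741}{224} = \frac{608821237091}{6908260128}$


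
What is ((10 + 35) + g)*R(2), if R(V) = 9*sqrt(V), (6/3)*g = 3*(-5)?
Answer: 675*sqrt(2)/2 ≈ 477.30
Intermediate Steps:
g = -15/2 (g = (3*(-5))/2 = (1/2)*(-15) = -15/2 ≈ -7.5000)
((10 + 35) + g)*R(2) = ((10 + 35) - 15/2)*(9*sqrt(2)) = (45 - 15/2)*(9*sqrt(2)) = 75*(9*sqrt(2))/2 = 675*sqrt(2)/2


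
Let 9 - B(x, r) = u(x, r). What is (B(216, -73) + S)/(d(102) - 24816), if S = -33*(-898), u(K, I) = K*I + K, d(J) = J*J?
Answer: -15065/4804 ≈ -3.1359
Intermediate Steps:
d(J) = J²
u(K, I) = K + I*K (u(K, I) = I*K + K = K + I*K)
B(x, r) = 9 - x*(1 + r)
S = 29634
(B(216, -73) + S)/(d(102) - 24816) = ((9 - 1*216*(1 - 73)) + 29634)/(102² - 24816) = ((9 - 1*216*(-72)) + 29634)/(10404 - 24816) = ((9 + 15552) + 29634)/(-14412) = (15561 + 29634)*(-1/14412) = 45195*(-1/14412) = -15065/4804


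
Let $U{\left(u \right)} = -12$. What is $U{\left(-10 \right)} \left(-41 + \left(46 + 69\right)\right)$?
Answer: $-888$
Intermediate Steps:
$U{\left(-10 \right)} \left(-41 + \left(46 + 69\right)\right) = - 12 \left(-41 + \left(46 + 69\right)\right) = - 12 \left(-41 + 115\right) = \left(-12\right) 74 = -888$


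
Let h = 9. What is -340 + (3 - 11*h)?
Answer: -436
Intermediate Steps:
-340 + (3 - 11*h) = -340 + (3 - 11*9) = -340 + (3 - 99) = -340 - 96 = -436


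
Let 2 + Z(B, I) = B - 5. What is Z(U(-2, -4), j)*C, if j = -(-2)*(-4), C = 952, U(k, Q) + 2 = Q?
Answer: -12376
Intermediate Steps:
U(k, Q) = -2 + Q
j = -8 (j = -2*4 = -8)
Z(B, I) = -7 + B (Z(B, I) = -2 + (B - 5) = -2 + (-5 + B) = -7 + B)
Z(U(-2, -4), j)*C = (-7 + (-2 - 4))*952 = (-7 - 6)*952 = -13*952 = -12376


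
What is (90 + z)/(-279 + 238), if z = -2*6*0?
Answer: -90/41 ≈ -2.1951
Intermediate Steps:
z = 0 (z = -12*0 = 0)
(90 + z)/(-279 + 238) = (90 + 0)/(-279 + 238) = 90/(-41) = 90*(-1/41) = -90/41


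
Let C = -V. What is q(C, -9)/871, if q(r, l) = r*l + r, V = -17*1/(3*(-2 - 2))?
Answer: 34/2613 ≈ 0.013012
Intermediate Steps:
V = 17/12 (V = -17/((-4*3)) = -17/(-12) = -17*(-1/12) = 17/12 ≈ 1.4167)
C = -17/12 (C = -1*17/12 = -17/12 ≈ -1.4167)
q(r, l) = r + l*r (q(r, l) = l*r + r = r + l*r)
q(C, -9)/871 = -17*(1 - 9)/12/871 = -17/12*(-8)*(1/871) = (34/3)*(1/871) = 34/2613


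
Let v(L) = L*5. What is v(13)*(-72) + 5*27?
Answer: -4545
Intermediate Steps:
v(L) = 5*L
v(13)*(-72) + 5*27 = (5*13)*(-72) + 5*27 = 65*(-72) + 135 = -4680 + 135 = -4545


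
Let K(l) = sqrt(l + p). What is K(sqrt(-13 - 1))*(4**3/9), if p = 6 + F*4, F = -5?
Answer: 64*sqrt(-14 + I*sqrt(14))/9 ≈ 3.5248 + 26.84*I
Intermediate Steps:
p = -14 (p = 6 - 5*4 = 6 - 20 = -14)
K(l) = sqrt(-14 + l) (K(l) = sqrt(l - 14) = sqrt(-14 + l))
K(sqrt(-13 - 1))*(4**3/9) = sqrt(-14 + sqrt(-13 - 1))*(4**3/9) = sqrt(-14 + sqrt(-14))*(64*(1/9)) = sqrt(-14 + I*sqrt(14))*(64/9) = 64*sqrt(-14 + I*sqrt(14))/9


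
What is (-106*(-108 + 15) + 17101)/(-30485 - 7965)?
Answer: -26959/38450 ≈ -0.70114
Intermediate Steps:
(-106*(-108 + 15) + 17101)/(-30485 - 7965) = (-106*(-93) + 17101)/(-38450) = (9858 + 17101)*(-1/38450) = 26959*(-1/38450) = -26959/38450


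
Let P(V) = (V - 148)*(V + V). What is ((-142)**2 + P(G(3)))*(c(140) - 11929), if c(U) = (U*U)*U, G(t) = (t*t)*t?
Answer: 37238127730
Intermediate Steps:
G(t) = t**3 (G(t) = t**2*t = t**3)
P(V) = 2*V*(-148 + V) (P(V) = (-148 + V)*(2*V) = 2*V*(-148 + V))
c(U) = U**3 (c(U) = U**2*U = U**3)
((-142)**2 + P(G(3)))*(c(140) - 11929) = ((-142)**2 + 2*3**3*(-148 + 3**3))*(140**3 - 11929) = (20164 + 2*27*(-148 + 27))*(2744000 - 11929) = (20164 + 2*27*(-121))*2732071 = (20164 - 6534)*2732071 = 13630*2732071 = 37238127730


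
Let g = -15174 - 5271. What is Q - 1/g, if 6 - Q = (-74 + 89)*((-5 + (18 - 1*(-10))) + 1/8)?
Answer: -55753507/163560 ≈ -340.88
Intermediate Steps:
g = -20445
Q = -2727/8 (Q = 6 - (-74 + 89)*((-5 + (18 - 1*(-10))) + 1/8) = 6 - 15*((-5 + (18 + 10)) + ⅛) = 6 - 15*((-5 + 28) + ⅛) = 6 - 15*(23 + ⅛) = 6 - 15*185/8 = 6 - 1*2775/8 = 6 - 2775/8 = -2727/8 ≈ -340.88)
Q - 1/g = -2727/8 - 1/(-20445) = -2727/8 - 1*(-1/20445) = -2727/8 + 1/20445 = -55753507/163560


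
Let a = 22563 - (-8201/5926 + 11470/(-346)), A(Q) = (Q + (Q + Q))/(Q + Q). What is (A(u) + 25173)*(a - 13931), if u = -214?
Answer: 447346510768131/2050396 ≈ 2.1818e+8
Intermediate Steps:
A(Q) = 3/2 (A(Q) = (Q + 2*Q)/((2*Q)) = (3*Q)*(1/(2*Q)) = 3/2)
a = 23166946857/1025198 (a = 22563 - (-8201*1/5926 + 11470*(-1/346)) = 22563 - (-8201/5926 - 5735/173) = 22563 - 1*(-35404383/1025198) = 22563 + 35404383/1025198 = 23166946857/1025198 ≈ 22598.)
(A(u) + 25173)*(a - 13931) = (3/2 + 25173)*(23166946857/1025198 - 13931) = (50349/2)*(8884913519/1025198) = 447346510768131/2050396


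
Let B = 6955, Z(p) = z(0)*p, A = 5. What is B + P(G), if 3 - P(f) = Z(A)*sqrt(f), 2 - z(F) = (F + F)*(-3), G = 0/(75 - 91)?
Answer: 6958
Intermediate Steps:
G = 0 (G = 0/(-16) = 0*(-1/16) = 0)
z(F) = 2 + 6*F (z(F) = 2 - (F + F)*(-3) = 2 - 2*F*(-3) = 2 - (-6)*F = 2 + 6*F)
Z(p) = 2*p (Z(p) = (2 + 6*0)*p = (2 + 0)*p = 2*p)
P(f) = 3 - 10*sqrt(f) (P(f) = 3 - 2*5*sqrt(f) = 3 - 10*sqrt(f))
B + P(G) = 6955 + (3 - 10*sqrt(0)) = 6955 + (3 - 10*0) = 6955 + (3 + 0) = 6955 + 3 = 6958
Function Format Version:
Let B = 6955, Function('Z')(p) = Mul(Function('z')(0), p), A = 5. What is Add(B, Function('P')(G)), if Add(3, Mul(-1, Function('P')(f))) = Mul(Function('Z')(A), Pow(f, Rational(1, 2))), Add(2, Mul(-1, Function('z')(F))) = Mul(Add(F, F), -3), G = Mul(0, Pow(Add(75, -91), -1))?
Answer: 6958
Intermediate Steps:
G = 0 (G = Mul(0, Pow(-16, -1)) = Mul(0, Rational(-1, 16)) = 0)
Function('z')(F) = Add(2, Mul(6, F)) (Function('z')(F) = Add(2, Mul(-1, Mul(Add(F, F), -3))) = Add(2, Mul(-1, Mul(Mul(2, F), -3))) = Add(2, Mul(-1, Mul(-6, F))) = Add(2, Mul(6, F)))
Function('Z')(p) = Mul(2, p) (Function('Z')(p) = Mul(Add(2, Mul(6, 0)), p) = Mul(Add(2, 0), p) = Mul(2, p))
Function('P')(f) = Add(3, Mul(-10, Pow(f, Rational(1, 2)))) (Function('P')(f) = Add(3, Mul(-1, Mul(Mul(2, 5), Pow(f, Rational(1, 2))))) = Add(3, Mul(-1, Mul(10, Pow(f, Rational(1, 2))))) = Add(3, Mul(-10, Pow(f, Rational(1, 2)))))
Add(B, Function('P')(G)) = Add(6955, Add(3, Mul(-10, Pow(0, Rational(1, 2))))) = Add(6955, Add(3, Mul(-10, 0))) = Add(6955, Add(3, 0)) = Add(6955, 3) = 6958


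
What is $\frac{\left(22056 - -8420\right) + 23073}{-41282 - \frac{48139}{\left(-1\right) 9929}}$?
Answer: $- \frac{531688021}{409840839} \approx -1.2973$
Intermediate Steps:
$\frac{\left(22056 - -8420\right) + 23073}{-41282 - \frac{48139}{\left(-1\right) 9929}} = \frac{\left(22056 + 8420\right) + 23073}{-41282 - \frac{48139}{-9929}} = \frac{30476 + 23073}{-41282 - - \frac{48139}{9929}} = \frac{53549}{-41282 + \frac{48139}{9929}} = \frac{53549}{- \frac{409840839}{9929}} = 53549 \left(- \frac{9929}{409840839}\right) = - \frac{531688021}{409840839}$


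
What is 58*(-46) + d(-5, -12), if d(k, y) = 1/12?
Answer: -32015/12 ≈ -2667.9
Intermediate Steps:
d(k, y) = 1/12
58*(-46) + d(-5, -12) = 58*(-46) + 1/12 = -2668 + 1/12 = -32015/12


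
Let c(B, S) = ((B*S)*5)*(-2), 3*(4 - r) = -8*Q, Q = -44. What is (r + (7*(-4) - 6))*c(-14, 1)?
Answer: -61880/3 ≈ -20627.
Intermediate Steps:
r = -340/3 (r = 4 - (-8)*(-44)/3 = 4 - ⅓*352 = 4 - 352/3 = -340/3 ≈ -113.33)
c(B, S) = -10*B*S (c(B, S) = (5*B*S)*(-2) = -10*B*S)
(r + (7*(-4) - 6))*c(-14, 1) = (-340/3 + (7*(-4) - 6))*(-10*(-14)*1) = (-340/3 + (-28 - 6))*140 = (-340/3 - 34)*140 = -442/3*140 = -61880/3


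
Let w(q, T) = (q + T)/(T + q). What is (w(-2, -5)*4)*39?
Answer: 156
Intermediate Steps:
w(q, T) = 1 (w(q, T) = (T + q)/(T + q) = 1)
(w(-2, -5)*4)*39 = (1*4)*39 = 4*39 = 156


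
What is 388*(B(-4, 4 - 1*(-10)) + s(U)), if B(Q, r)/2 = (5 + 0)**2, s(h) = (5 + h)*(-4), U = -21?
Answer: 44232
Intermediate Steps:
s(h) = -20 - 4*h
B(Q, r) = 50 (B(Q, r) = 2*(5 + 0)**2 = 2*5**2 = 2*25 = 50)
388*(B(-4, 4 - 1*(-10)) + s(U)) = 388*(50 + (-20 - 4*(-21))) = 388*(50 + (-20 + 84)) = 388*(50 + 64) = 388*114 = 44232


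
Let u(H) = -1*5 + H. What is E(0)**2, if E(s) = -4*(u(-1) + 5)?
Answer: 16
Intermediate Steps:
u(H) = -5 + H
E(s) = 4 (E(s) = -4*((-5 - 1) + 5) = -4*(-6 + 5) = -4*(-1) = 4)
E(0)**2 = 4**2 = 16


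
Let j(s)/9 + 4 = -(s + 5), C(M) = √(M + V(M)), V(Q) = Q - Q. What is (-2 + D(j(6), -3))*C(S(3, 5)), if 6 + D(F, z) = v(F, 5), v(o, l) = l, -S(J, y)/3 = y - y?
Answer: 0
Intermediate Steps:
S(J, y) = 0 (S(J, y) = -3*(y - y) = -3*0 = 0)
V(Q) = 0
C(M) = √M (C(M) = √(M + 0) = √M)
j(s) = -81 - 9*s (j(s) = -36 + 9*(-(s + 5)) = -36 + 9*(-(5 + s)) = -36 + 9*(-5 - s) = -36 + (-45 - 9*s) = -81 - 9*s)
D(F, z) = -1 (D(F, z) = -6 + 5 = -1)
(-2 + D(j(6), -3))*C(S(3, 5)) = (-2 - 1)*√0 = -3*0 = 0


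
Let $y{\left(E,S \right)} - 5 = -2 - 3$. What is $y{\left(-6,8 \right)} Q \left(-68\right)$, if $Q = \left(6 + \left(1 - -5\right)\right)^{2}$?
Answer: $0$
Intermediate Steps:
$y{\left(E,S \right)} = 0$ ($y{\left(E,S \right)} = 5 - 5 = 0$)
$Q = 144$ ($Q = \left(6 + \left(1 + 5\right)\right)^{2} = \left(6 + 6\right)^{2} = 12^{2} = 144$)
$y{\left(-6,8 \right)} Q \left(-68\right) = 0 \cdot 144 \left(-68\right) = 0 \left(-68\right) = 0$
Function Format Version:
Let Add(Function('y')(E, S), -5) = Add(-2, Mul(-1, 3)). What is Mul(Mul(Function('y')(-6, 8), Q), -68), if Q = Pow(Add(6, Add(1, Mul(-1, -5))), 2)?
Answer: 0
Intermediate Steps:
Function('y')(E, S) = 0 (Function('y')(E, S) = Add(5, Add(-2, Mul(-1, 3))) = Add(5, Add(-2, -3)) = Add(5, -5) = 0)
Q = 144 (Q = Pow(Add(6, Add(1, 5)), 2) = Pow(Add(6, 6), 2) = Pow(12, 2) = 144)
Mul(Mul(Function('y')(-6, 8), Q), -68) = Mul(Mul(0, 144), -68) = Mul(0, -68) = 0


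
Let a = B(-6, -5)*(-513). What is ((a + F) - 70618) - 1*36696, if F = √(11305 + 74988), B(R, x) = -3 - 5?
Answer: -103210 + √86293 ≈ -1.0292e+5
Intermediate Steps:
B(R, x) = -8
F = √86293 ≈ 293.76
a = 4104 (a = -8*(-513) = 4104)
((a + F) - 70618) - 1*36696 = ((4104 + √86293) - 70618) - 1*36696 = (-66514 + √86293) - 36696 = -103210 + √86293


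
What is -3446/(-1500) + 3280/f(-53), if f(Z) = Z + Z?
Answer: -1138681/39750 ≈ -28.646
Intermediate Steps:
f(Z) = 2*Z
-3446/(-1500) + 3280/f(-53) = -3446/(-1500) + 3280/((2*(-53))) = -3446*(-1/1500) + 3280/(-106) = 1723/750 + 3280*(-1/106) = 1723/750 - 1640/53 = -1138681/39750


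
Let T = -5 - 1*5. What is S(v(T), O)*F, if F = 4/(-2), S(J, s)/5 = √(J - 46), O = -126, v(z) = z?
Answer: -20*I*√14 ≈ -74.833*I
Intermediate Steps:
T = -10 (T = -5 - 5 = -10)
S(J, s) = 5*√(-46 + J) (S(J, s) = 5*√(J - 46) = 5*√(-46 + J))
F = -2 (F = 4*(-½) = -2)
S(v(T), O)*F = (5*√(-46 - 10))*(-2) = (5*√(-56))*(-2) = (5*(2*I*√14))*(-2) = (10*I*√14)*(-2) = -20*I*√14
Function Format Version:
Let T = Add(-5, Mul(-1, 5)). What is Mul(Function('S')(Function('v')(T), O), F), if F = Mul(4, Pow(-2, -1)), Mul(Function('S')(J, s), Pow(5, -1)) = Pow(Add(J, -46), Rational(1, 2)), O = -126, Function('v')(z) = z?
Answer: Mul(-20, I, Pow(14, Rational(1, 2))) ≈ Mul(-74.833, I)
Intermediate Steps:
T = -10 (T = Add(-5, -5) = -10)
Function('S')(J, s) = Mul(5, Pow(Add(-46, J), Rational(1, 2))) (Function('S')(J, s) = Mul(5, Pow(Add(J, -46), Rational(1, 2))) = Mul(5, Pow(Add(-46, J), Rational(1, 2))))
F = -2 (F = Mul(4, Rational(-1, 2)) = -2)
Mul(Function('S')(Function('v')(T), O), F) = Mul(Mul(5, Pow(Add(-46, -10), Rational(1, 2))), -2) = Mul(Mul(5, Pow(-56, Rational(1, 2))), -2) = Mul(Mul(5, Mul(2, I, Pow(14, Rational(1, 2)))), -2) = Mul(Mul(10, I, Pow(14, Rational(1, 2))), -2) = Mul(-20, I, Pow(14, Rational(1, 2)))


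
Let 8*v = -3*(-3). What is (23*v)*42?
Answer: 4347/4 ≈ 1086.8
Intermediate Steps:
v = 9/8 (v = (-3*(-3))/8 = (⅛)*9 = 9/8 ≈ 1.1250)
(23*v)*42 = (23*(9/8))*42 = (207/8)*42 = 4347/4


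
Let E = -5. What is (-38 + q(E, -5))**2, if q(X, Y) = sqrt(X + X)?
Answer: (38 - I*sqrt(10))**2 ≈ 1434.0 - 240.33*I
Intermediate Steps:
q(X, Y) = sqrt(2)*sqrt(X) (q(X, Y) = sqrt(2*X) = sqrt(2)*sqrt(X))
(-38 + q(E, -5))**2 = (-38 + sqrt(2)*sqrt(-5))**2 = (-38 + sqrt(2)*(I*sqrt(5)))**2 = (-38 + I*sqrt(10))**2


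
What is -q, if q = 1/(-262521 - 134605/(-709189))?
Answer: 709189/186176870864 ≈ 3.8092e-6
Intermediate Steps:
q = -709189/186176870864 (q = 1/(-262521 - 134605*(-1/709189)) = 1/(-262521 + 134605/709189) = 1/(-186176870864/709189) = -709189/186176870864 ≈ -3.8092e-6)
-q = -1*(-709189/186176870864) = 709189/186176870864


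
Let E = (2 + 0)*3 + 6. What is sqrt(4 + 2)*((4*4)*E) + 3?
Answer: 3 + 192*sqrt(6) ≈ 473.30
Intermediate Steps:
E = 12 (E = 2*3 + 6 = 6 + 6 = 12)
sqrt(4 + 2)*((4*4)*E) + 3 = sqrt(4 + 2)*((4*4)*12) + 3 = sqrt(6)*(16*12) + 3 = sqrt(6)*192 + 3 = 192*sqrt(6) + 3 = 3 + 192*sqrt(6)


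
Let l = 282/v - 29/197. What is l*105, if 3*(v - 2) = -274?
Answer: -9157785/26398 ≈ -346.91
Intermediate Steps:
v = -268/3 (v = 2 + (1/3)*(-274) = 2 - 274/3 = -268/3 ≈ -89.333)
l = -87217/26398 (l = 282/(-268/3) - 29/197 = 282*(-3/268) - 29*1/197 = -423/134 - 29/197 = -87217/26398 ≈ -3.3039)
l*105 = -87217/26398*105 = -9157785/26398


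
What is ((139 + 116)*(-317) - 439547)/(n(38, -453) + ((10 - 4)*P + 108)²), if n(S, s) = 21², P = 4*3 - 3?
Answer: -520382/26685 ≈ -19.501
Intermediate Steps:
P = 9 (P = 12 - 3 = 9)
n(S, s) = 441
((139 + 116)*(-317) - 439547)/(n(38, -453) + ((10 - 4)*P + 108)²) = ((139 + 116)*(-317) - 439547)/(441 + ((10 - 4)*9 + 108)²) = (255*(-317) - 439547)/(441 + (6*9 + 108)²) = (-80835 - 439547)/(441 + (54 + 108)²) = -520382/(441 + 162²) = -520382/(441 + 26244) = -520382/26685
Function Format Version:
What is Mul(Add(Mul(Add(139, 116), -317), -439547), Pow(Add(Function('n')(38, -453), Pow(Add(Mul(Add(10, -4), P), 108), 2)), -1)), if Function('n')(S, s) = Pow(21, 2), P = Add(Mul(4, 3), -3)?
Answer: Rational(-520382, 26685) ≈ -19.501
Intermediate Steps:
P = 9 (P = Add(12, -3) = 9)
Function('n')(S, s) = 441
Mul(Add(Mul(Add(139, 116), -317), -439547), Pow(Add(Function('n')(38, -453), Pow(Add(Mul(Add(10, -4), P), 108), 2)), -1)) = Mul(Add(Mul(Add(139, 116), -317), -439547), Pow(Add(441, Pow(Add(Mul(Add(10, -4), 9), 108), 2)), -1)) = Mul(Add(Mul(255, -317), -439547), Pow(Add(441, Pow(Add(Mul(6, 9), 108), 2)), -1)) = Mul(Add(-80835, -439547), Pow(Add(441, Pow(Add(54, 108), 2)), -1)) = Mul(-520382, Pow(Add(441, Pow(162, 2)), -1)) = Mul(-520382, Pow(Add(441, 26244), -1)) = Mul(-520382, Pow(26685, -1)) = Mul(-520382, Rational(1, 26685)) = Rational(-520382, 26685)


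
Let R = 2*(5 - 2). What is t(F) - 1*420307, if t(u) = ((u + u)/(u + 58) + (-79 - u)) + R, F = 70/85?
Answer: -1786618381/4250 ≈ -4.2038e+5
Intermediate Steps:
R = 6 (R = 2*3 = 6)
F = 14/17 (F = 70*(1/85) = 14/17 ≈ 0.82353)
t(u) = -73 - u + 2*u/(58 + u) (t(u) = ((u + u)/(u + 58) + (-79 - u)) + 6 = ((2*u)/(58 + u) + (-79 - u)) + 6 = (2*u/(58 + u) + (-79 - u)) + 6 = (-79 - u + 2*u/(58 + u)) + 6 = -73 - u + 2*u/(58 + u))
t(F) - 1*420307 = (-4234 - (14/17)**2 - 129*14/17)/(58 + 14/17) - 1*420307 = (-4234 - 1*196/289 - 1806/17)/(1000/17) - 420307 = 17*(-4234 - 196/289 - 1806/17)/1000 - 420307 = (17/1000)*(-1254524/289) - 420307 = -313631/4250 - 420307 = -1786618381/4250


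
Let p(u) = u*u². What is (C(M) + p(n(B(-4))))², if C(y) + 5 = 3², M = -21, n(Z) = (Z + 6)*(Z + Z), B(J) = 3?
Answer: 24796171024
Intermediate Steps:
n(Z) = 2*Z*(6 + Z) (n(Z) = (6 + Z)*(2*Z) = 2*Z*(6 + Z))
p(u) = u³
C(y) = 4 (C(y) = -5 + 3² = -5 + 9 = 4)
(C(M) + p(n(B(-4))))² = (4 + (2*3*(6 + 3))³)² = (4 + (2*3*9)³)² = (4 + 54³)² = (4 + 157464)² = 157468² = 24796171024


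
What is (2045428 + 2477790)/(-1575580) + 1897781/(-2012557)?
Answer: -6046669918203/1585472279030 ≈ -3.8138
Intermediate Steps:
(2045428 + 2477790)/(-1575580) + 1897781/(-2012557) = 4523218*(-1/1575580) + 1897781*(-1/2012557) = -2261609/787790 - 1897781/2012557 = -6046669918203/1585472279030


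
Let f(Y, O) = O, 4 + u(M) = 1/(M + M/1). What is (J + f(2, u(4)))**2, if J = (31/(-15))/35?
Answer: 273009529/17640000 ≈ 15.477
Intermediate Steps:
u(M) = -4 + 1/(2*M) (u(M) = -4 + 1/(M + M/1) = -4 + 1/(M + M*1) = -4 + 1/(M + M) = -4 + 1/(2*M))
J = -31/525 (J = (31*(-1/15))*(1/35) = -31/15*1/35 = -31/525 ≈ -0.059048)
(J + f(2, u(4)))**2 = (-31/525 + (-4 + (1/2)/4))**2 = (-31/525 + (-4 + (1/2)*(1/4)))**2 = (-31/525 + (-4 + 1/8))**2 = (-31/525 - 31/8)**2 = (-16523/4200)**2 = 273009529/17640000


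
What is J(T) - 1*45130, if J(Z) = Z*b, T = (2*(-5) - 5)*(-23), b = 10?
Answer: -41680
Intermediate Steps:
T = 345 (T = (-10 - 5)*(-23) = -15*(-23) = 345)
J(Z) = 10*Z (J(Z) = Z*10 = 10*Z)
J(T) - 1*45130 = 10*345 - 1*45130 = 3450 - 45130 = -41680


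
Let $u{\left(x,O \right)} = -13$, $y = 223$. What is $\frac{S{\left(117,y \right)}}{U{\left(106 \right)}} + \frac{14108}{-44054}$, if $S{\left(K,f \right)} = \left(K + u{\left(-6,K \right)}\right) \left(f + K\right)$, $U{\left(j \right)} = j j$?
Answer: $\frac{174903994}{61873843} \approx 2.8268$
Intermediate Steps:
$U{\left(j \right)} = j^{2}$
$S{\left(K,f \right)} = \left(-13 + K\right) \left(K + f\right)$ ($S{\left(K,f \right)} = \left(K - 13\right) \left(f + K\right) = \left(-13 + K\right) \left(K + f\right)$)
$\frac{S{\left(117,y \right)}}{U{\left(106 \right)}} + \frac{14108}{-44054} = \frac{117^{2} - 1521 - 2899 + 117 \cdot 223}{106^{2}} + \frac{14108}{-44054} = \frac{13689 - 1521 - 2899 + 26091}{11236} + 14108 \left(- \frac{1}{44054}\right) = 35360 \cdot \frac{1}{11236} - \frac{7054}{22027} = \frac{8840}{2809} - \frac{7054}{22027} = \frac{174903994}{61873843}$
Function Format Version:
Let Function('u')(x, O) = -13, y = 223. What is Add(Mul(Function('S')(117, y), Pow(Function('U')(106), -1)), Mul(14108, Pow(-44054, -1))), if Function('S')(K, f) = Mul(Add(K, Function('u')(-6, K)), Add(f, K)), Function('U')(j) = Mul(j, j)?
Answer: Rational(174903994, 61873843) ≈ 2.8268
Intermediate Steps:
Function('U')(j) = Pow(j, 2)
Function('S')(K, f) = Mul(Add(-13, K), Add(K, f)) (Function('S')(K, f) = Mul(Add(K, -13), Add(f, K)) = Mul(Add(-13, K), Add(K, f)))
Add(Mul(Function('S')(117, y), Pow(Function('U')(106), -1)), Mul(14108, Pow(-44054, -1))) = Add(Mul(Add(Pow(117, 2), Mul(-13, 117), Mul(-13, 223), Mul(117, 223)), Pow(Pow(106, 2), -1)), Mul(14108, Pow(-44054, -1))) = Add(Mul(Add(13689, -1521, -2899, 26091), Pow(11236, -1)), Mul(14108, Rational(-1, 44054))) = Add(Mul(35360, Rational(1, 11236)), Rational(-7054, 22027)) = Add(Rational(8840, 2809), Rational(-7054, 22027)) = Rational(174903994, 61873843)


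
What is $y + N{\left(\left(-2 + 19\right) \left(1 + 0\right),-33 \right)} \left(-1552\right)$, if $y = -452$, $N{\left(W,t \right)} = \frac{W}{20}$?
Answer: $- \frac{8856}{5} \approx -1771.2$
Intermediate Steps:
$N{\left(W,t \right)} = \frac{W}{20}$ ($N{\left(W,t \right)} = W \frac{1}{20} = \frac{W}{20}$)
$y + N{\left(\left(-2 + 19\right) \left(1 + 0\right),-33 \right)} \left(-1552\right) = -452 + \frac{\left(-2 + 19\right) \left(1 + 0\right)}{20} \left(-1552\right) = -452 + \frac{17 \cdot 1}{20} \left(-1552\right) = -452 + \frac{1}{20} \cdot 17 \left(-1552\right) = -452 + \frac{17}{20} \left(-1552\right) = -452 - \frac{6596}{5} = - \frac{8856}{5}$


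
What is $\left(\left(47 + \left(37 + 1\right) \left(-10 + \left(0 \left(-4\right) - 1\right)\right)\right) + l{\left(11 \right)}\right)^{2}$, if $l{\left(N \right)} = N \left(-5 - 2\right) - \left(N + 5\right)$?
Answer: $215296$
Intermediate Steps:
$l{\left(N \right)} = -5 - 8 N$ ($l{\left(N \right)} = N \left(-7\right) - \left(5 + N\right) = - 7 N - \left(5 + N\right) = -5 - 8 N$)
$\left(\left(47 + \left(37 + 1\right) \left(-10 + \left(0 \left(-4\right) - 1\right)\right)\right) + l{\left(11 \right)}\right)^{2} = \left(\left(47 + \left(37 + 1\right) \left(-10 + \left(0 \left(-4\right) - 1\right)\right)\right) - 93\right)^{2} = \left(\left(47 + 38 \left(-10 + \left(0 - 1\right)\right)\right) - 93\right)^{2} = \left(\left(47 + 38 \left(-10 - 1\right)\right) - 93\right)^{2} = \left(\left(47 + 38 \left(-11\right)\right) - 93\right)^{2} = \left(\left(47 - 418\right) - 93\right)^{2} = \left(-371 - 93\right)^{2} = \left(-464\right)^{2} = 215296$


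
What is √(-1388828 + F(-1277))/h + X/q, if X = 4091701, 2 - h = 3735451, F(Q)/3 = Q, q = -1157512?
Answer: -4091701/1157512 - I*√1392659/3735449 ≈ -3.5349 - 0.00031592*I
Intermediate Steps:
F(Q) = 3*Q
h = -3735449 (h = 2 - 1*3735451 = 2 - 3735451 = -3735449)
√(-1388828 + F(-1277))/h + X/q = √(-1388828 + 3*(-1277))/(-3735449) + 4091701/(-1157512) = √(-1388828 - 3831)*(-1/3735449) + 4091701*(-1/1157512) = √(-1392659)*(-1/3735449) - 4091701/1157512 = (I*√1392659)*(-1/3735449) - 4091701/1157512 = -I*√1392659/3735449 - 4091701/1157512 = -4091701/1157512 - I*√1392659/3735449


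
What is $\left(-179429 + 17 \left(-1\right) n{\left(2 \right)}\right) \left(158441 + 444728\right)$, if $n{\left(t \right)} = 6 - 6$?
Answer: $-108226010501$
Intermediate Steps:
$n{\left(t \right)} = 0$ ($n{\left(t \right)} = 6 - 6 = 0$)
$\left(-179429 + 17 \left(-1\right) n{\left(2 \right)}\right) \left(158441 + 444728\right) = \left(-179429 + 17 \left(-1\right) 0\right) \left(158441 + 444728\right) = \left(-179429 - 0\right) 603169 = \left(-179429 + 0\right) 603169 = \left(-179429\right) 603169 = -108226010501$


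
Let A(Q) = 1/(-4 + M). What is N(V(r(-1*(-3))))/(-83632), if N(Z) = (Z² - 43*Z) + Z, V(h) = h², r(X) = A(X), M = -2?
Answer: 1511/108387072 ≈ 1.3941e-5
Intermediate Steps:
A(Q) = -⅙ (A(Q) = 1/(-4 - 2) = 1/(-6) = -⅙)
r(X) = -⅙
N(Z) = Z² - 42*Z
N(V(r(-1*(-3))))/(-83632) = ((-⅙)²*(-42 + (-⅙)²))/(-83632) = ((-42 + 1/36)/36)*(-1/83632) = ((1/36)*(-1511/36))*(-1/83632) = -1511/1296*(-1/83632) = 1511/108387072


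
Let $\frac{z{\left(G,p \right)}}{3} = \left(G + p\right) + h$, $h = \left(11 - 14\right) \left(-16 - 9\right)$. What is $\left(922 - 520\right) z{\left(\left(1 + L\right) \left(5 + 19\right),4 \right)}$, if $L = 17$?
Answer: $616266$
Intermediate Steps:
$h = 75$ ($h = \left(-3\right) \left(-25\right) = 75$)
$z{\left(G,p \right)} = 225 + 3 G + 3 p$ ($z{\left(G,p \right)} = 3 \left(\left(G + p\right) + 75\right) = 3 \left(75 + G + p\right) = 225 + 3 G + 3 p$)
$\left(922 - 520\right) z{\left(\left(1 + L\right) \left(5 + 19\right),4 \right)} = \left(922 - 520\right) \left(225 + 3 \left(1 + 17\right) \left(5 + 19\right) + 3 \cdot 4\right) = 402 \left(225 + 3 \cdot 18 \cdot 24 + 12\right) = 402 \left(225 + 3 \cdot 432 + 12\right) = 402 \left(225 + 1296 + 12\right) = 402 \cdot 1533 = 616266$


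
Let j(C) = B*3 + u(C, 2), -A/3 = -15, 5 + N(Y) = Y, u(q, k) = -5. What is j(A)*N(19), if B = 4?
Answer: 98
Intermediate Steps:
N(Y) = -5 + Y
A = 45 (A = -3*(-15) = 45)
j(C) = 7 (j(C) = 4*3 - 5 = 12 - 5 = 7)
j(A)*N(19) = 7*(-5 + 19) = 7*14 = 98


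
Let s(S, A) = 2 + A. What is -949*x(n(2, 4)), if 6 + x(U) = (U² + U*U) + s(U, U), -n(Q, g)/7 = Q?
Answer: -354926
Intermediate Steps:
n(Q, g) = -7*Q
x(U) = -4 + U + 2*U² (x(U) = -6 + ((U² + U*U) + (2 + U)) = -6 + ((U² + U²) + (2 + U)) = -6 + (2*U² + (2 + U)) = -6 + (2 + U + 2*U²) = -4 + U + 2*U²)
-949*x(n(2, 4)) = -949*(-4 - 7*2 + 2*(-7*2)²) = -949*(-4 - 14 + 2*(-14)²) = -949*(-4 - 14 + 2*196) = -949*(-4 - 14 + 392) = -949*374 = -354926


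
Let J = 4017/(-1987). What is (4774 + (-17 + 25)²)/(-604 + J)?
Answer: -9613106/1204165 ≈ -7.9832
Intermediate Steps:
J = -4017/1987 (J = 4017*(-1/1987) = -4017/1987 ≈ -2.0216)
(4774 + (-17 + 25)²)/(-604 + J) = (4774 + (-17 + 25)²)/(-604 - 4017/1987) = (4774 + 8²)/(-1204165/1987) = (4774 + 64)*(-1987/1204165) = 4838*(-1987/1204165) = -9613106/1204165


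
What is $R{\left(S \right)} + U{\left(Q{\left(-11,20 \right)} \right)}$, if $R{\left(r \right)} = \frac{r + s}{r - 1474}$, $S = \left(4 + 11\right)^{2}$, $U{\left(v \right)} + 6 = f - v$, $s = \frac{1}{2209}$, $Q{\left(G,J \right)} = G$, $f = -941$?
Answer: $- \frac{2582959402}{2759041} \approx -936.18$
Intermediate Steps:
$s = \frac{1}{2209} \approx 0.00045269$
$U{\left(v \right)} = -947 - v$ ($U{\left(v \right)} = -6 - \left(941 + v\right) = -947 - v$)
$S = 225$ ($S = 15^{2} = 225$)
$R{\left(r \right)} = \frac{\frac{1}{2209} + r}{-1474 + r}$ ($R{\left(r \right)} = \frac{r + \frac{1}{2209}}{r - 1474} = \frac{\frac{1}{2209} + r}{-1474 + r}$)
$R{\left(S \right)} + U{\left(Q{\left(-11,20 \right)} \right)} = \frac{\frac{1}{2209} + 225}{-1474 + 225} - 936 = \frac{1}{-1249} \cdot \frac{497026}{2209} + \left(-947 + 11\right) = \left(- \frac{1}{1249}\right) \frac{497026}{2209} - 936 = - \frac{497026}{2759041} - 936 = - \frac{2582959402}{2759041}$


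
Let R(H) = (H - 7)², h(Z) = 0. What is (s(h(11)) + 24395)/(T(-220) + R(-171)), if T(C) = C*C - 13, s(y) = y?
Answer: 24395/80071 ≈ 0.30467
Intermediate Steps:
R(H) = (-7 + H)²
T(C) = -13 + C² (T(C) = C² - 13 = -13 + C²)
(s(h(11)) + 24395)/(T(-220) + R(-171)) = (0 + 24395)/((-13 + (-220)²) + (-7 - 171)²) = 24395/((-13 + 48400) + (-178)²) = 24395/(48387 + 31684) = 24395/80071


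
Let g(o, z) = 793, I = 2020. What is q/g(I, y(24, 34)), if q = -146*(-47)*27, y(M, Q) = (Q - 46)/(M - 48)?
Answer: 185274/793 ≈ 233.64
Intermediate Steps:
y(M, Q) = (-46 + Q)/(-48 + M)
q = 185274 (q = 6862*27 = 185274)
q/g(I, y(24, 34)) = 185274/793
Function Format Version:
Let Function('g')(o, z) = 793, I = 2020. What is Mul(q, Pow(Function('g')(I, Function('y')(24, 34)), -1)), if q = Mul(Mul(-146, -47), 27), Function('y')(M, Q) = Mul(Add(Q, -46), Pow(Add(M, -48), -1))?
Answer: Rational(185274, 793) ≈ 233.64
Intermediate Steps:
Function('y')(M, Q) = Mul(Pow(Add(-48, M), -1), Add(-46, Q)) (Function('y')(M, Q) = Mul(Add(-46, Q), Pow(Add(-48, M), -1)) = Mul(Pow(Add(-48, M), -1), Add(-46, Q)))
q = 185274 (q = Mul(6862, 27) = 185274)
Mul(q, Pow(Function('g')(I, Function('y')(24, 34)), -1)) = Mul(185274, Pow(793, -1)) = Mul(185274, Rational(1, 793)) = Rational(185274, 793)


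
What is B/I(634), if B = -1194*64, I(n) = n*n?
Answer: -19104/100489 ≈ -0.19011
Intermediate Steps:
I(n) = n²
B = -76416
B/I(634) = -76416/(634²) = -76416/401956 = -76416*1/401956 = -19104/100489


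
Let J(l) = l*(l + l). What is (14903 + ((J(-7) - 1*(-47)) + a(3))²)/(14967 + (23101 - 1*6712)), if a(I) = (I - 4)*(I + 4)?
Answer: 33947/31356 ≈ 1.0826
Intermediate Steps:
a(I) = (-4 + I)*(4 + I)
J(l) = 2*l² (J(l) = l*(2*l) = 2*l²)
(14903 + ((J(-7) - 1*(-47)) + a(3))²)/(14967 + (23101 - 1*6712)) = (14903 + ((2*(-7)² - 1*(-47)) + (-16 + 3²))²)/(14967 + (23101 - 1*6712)) = (14903 + ((2*49 + 47) + (-16 + 9))²)/(14967 + (23101 - 6712)) = (14903 + ((98 + 47) - 7)²)/(14967 + 16389) = (14903 + (145 - 7)²)/31356 = (14903 + 138²)*(1/31356) = (14903 + 19044)*(1/31356) = 33947*(1/31356) = 33947/31356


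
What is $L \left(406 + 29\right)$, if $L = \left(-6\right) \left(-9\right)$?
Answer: $23490$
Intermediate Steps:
$L = 54$
$L \left(406 + 29\right) = 54 \left(406 + 29\right) = 54 \cdot 435 = 23490$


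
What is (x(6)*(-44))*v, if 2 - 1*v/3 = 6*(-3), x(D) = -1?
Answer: 2640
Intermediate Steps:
v = 60 (v = 6 - 18*(-3) = 6 - 3*(-18) = 6 + 54 = 60)
(x(6)*(-44))*v = -1*(-44)*60 = 44*60 = 2640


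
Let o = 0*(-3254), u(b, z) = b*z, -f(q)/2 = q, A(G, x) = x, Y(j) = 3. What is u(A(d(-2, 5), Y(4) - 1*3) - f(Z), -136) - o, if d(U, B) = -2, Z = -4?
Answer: 1088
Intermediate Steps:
f(q) = -2*q
o = 0
u(A(d(-2, 5), Y(4) - 1*3) - f(Z), -136) - o = ((3 - 1*3) - (-2)*(-4))*(-136) - 1*0 = ((3 - 3) - 1*8)*(-136) + 0 = (0 - 8)*(-136) + 0 = -8*(-136) + 0 = 1088 + 0 = 1088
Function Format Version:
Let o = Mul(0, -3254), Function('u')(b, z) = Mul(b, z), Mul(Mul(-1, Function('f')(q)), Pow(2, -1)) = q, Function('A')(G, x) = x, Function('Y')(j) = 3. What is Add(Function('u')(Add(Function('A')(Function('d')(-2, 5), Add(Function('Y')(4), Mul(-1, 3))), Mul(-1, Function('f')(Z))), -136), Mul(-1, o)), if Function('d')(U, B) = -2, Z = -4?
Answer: 1088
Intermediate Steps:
Function('f')(q) = Mul(-2, q)
o = 0
Add(Function('u')(Add(Function('A')(Function('d')(-2, 5), Add(Function('Y')(4), Mul(-1, 3))), Mul(-1, Function('f')(Z))), -136), Mul(-1, o)) = Add(Mul(Add(Add(3, Mul(-1, 3)), Mul(-1, Mul(-2, -4))), -136), Mul(-1, 0)) = Add(Mul(Add(Add(3, -3), Mul(-1, 8)), -136), 0) = Add(Mul(Add(0, -8), -136), 0) = Add(Mul(-8, -136), 0) = Add(1088, 0) = 1088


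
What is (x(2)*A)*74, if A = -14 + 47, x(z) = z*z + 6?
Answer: 24420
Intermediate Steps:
x(z) = 6 + z² (x(z) = z² + 6 = 6 + z²)
A = 33
(x(2)*A)*74 = ((6 + 2²)*33)*74 = ((6 + 4)*33)*74 = (10*33)*74 = 330*74 = 24420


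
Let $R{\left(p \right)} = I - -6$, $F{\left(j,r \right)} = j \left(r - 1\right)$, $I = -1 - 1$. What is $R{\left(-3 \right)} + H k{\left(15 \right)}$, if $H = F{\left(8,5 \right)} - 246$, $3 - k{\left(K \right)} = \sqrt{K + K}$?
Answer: $-638 + 214 \sqrt{30} \approx 534.13$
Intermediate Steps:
$I = -2$
$k{\left(K \right)} = 3 - \sqrt{2} \sqrt{K}$ ($k{\left(K \right)} = 3 - \sqrt{K + K} = 3 - \sqrt{2 K} = 3 - \sqrt{2} \sqrt{K}$)
$F{\left(j,r \right)} = j \left(-1 + r\right)$
$H = -214$ ($H = 8 \left(-1 + 5\right) - 246 = 8 \cdot 4 - 246 = 32 - 246 = -214$)
$R{\left(p \right)} = 4$ ($R{\left(p \right)} = -2 - -6 = -2 + 6 = 4$)
$R{\left(-3 \right)} + H k{\left(15 \right)} = 4 - 214 \left(3 - \sqrt{2} \sqrt{15}\right) = 4 - 214 \left(3 - \sqrt{30}\right) = 4 - \left(642 - 214 \sqrt{30}\right) = -638 + 214 \sqrt{30}$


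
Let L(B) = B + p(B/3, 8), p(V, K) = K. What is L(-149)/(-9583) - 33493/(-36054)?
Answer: 326047033/345505482 ≈ 0.94368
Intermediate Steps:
L(B) = 8 + B (L(B) = B + 8 = 8 + B)
L(-149)/(-9583) - 33493/(-36054) = (8 - 149)/(-9583) - 33493/(-36054) = -141*(-1/9583) - 33493*(-1/36054) = 141/9583 + 33493/36054 = 326047033/345505482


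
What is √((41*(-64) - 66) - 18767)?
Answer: I*√21457 ≈ 146.48*I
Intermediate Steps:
√((41*(-64) - 66) - 18767) = √((-2624 - 66) - 18767) = √(-2690 - 18767) = √(-21457) = I*√21457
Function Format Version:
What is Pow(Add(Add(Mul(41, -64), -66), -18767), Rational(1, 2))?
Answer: Mul(I, Pow(21457, Rational(1, 2))) ≈ Mul(146.48, I)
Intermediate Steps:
Pow(Add(Add(Mul(41, -64), -66), -18767), Rational(1, 2)) = Pow(Add(Add(-2624, -66), -18767), Rational(1, 2)) = Pow(Add(-2690, -18767), Rational(1, 2)) = Pow(-21457, Rational(1, 2)) = Mul(I, Pow(21457, Rational(1, 2)))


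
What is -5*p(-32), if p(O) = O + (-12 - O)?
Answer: 60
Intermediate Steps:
p(O) = -12
-5*p(-32) = -5*(-12) = 60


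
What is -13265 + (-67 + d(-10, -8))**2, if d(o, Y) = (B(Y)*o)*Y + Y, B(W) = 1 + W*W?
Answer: 26252360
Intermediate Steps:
B(W) = 1 + W**2
d(o, Y) = Y + Y*o*(1 + Y**2) (d(o, Y) = ((1 + Y**2)*o)*Y + Y = (o*(1 + Y**2))*Y + Y = Y*o*(1 + Y**2) + Y = Y + Y*o*(1 + Y**2))
-13265 + (-67 + d(-10, -8))**2 = -13265 + (-67 - 8*(1 - 10*(1 + (-8)**2)))**2 = -13265 + (-67 - 8*(1 - 10*(1 + 64)))**2 = -13265 + (-67 - 8*(1 - 10*65))**2 = -13265 + (-67 - 8*(1 - 650))**2 = -13265 + (-67 - 8*(-649))**2 = -13265 + (-67 + 5192)**2 = -13265 + 5125**2 = -13265 + 26265625 = 26252360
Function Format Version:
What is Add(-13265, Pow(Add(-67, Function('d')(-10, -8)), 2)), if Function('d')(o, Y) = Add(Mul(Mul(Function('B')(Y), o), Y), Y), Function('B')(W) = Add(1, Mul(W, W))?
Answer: 26252360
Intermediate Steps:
Function('B')(W) = Add(1, Pow(W, 2))
Function('d')(o, Y) = Add(Y, Mul(Y, o, Add(1, Pow(Y, 2)))) (Function('d')(o, Y) = Add(Mul(Mul(Add(1, Pow(Y, 2)), o), Y), Y) = Add(Mul(Mul(o, Add(1, Pow(Y, 2))), Y), Y) = Add(Mul(Y, o, Add(1, Pow(Y, 2))), Y) = Add(Y, Mul(Y, o, Add(1, Pow(Y, 2)))))
Add(-13265, Pow(Add(-67, Function('d')(-10, -8)), 2)) = Add(-13265, Pow(Add(-67, Mul(-8, Add(1, Mul(-10, Add(1, Pow(-8, 2)))))), 2)) = Add(-13265, Pow(Add(-67, Mul(-8, Add(1, Mul(-10, Add(1, 64))))), 2)) = Add(-13265, Pow(Add(-67, Mul(-8, Add(1, Mul(-10, 65)))), 2)) = Add(-13265, Pow(Add(-67, Mul(-8, Add(1, -650))), 2)) = Add(-13265, Pow(Add(-67, Mul(-8, -649)), 2)) = Add(-13265, Pow(Add(-67, 5192), 2)) = Add(-13265, Pow(5125, 2)) = Add(-13265, 26265625) = 26252360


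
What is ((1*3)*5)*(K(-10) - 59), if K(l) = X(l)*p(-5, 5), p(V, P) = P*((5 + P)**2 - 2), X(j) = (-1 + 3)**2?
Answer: 28515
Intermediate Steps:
X(j) = 4 (X(j) = 2**2 = 4)
p(V, P) = P*(-2 + (5 + P)**2)
K(l) = 1960 (K(l) = 4*(5*(-2 + (5 + 5)**2)) = 4*(5*(-2 + 10**2)) = 4*(5*(-2 + 100)) = 4*(5*98) = 4*490 = 1960)
((1*3)*5)*(K(-10) - 59) = ((1*3)*5)*(1960 - 59) = (3*5)*1901 = 15*1901 = 28515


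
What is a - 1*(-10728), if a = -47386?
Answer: -36658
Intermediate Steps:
a - 1*(-10728) = -47386 - 1*(-10728) = -47386 + 10728 = -36658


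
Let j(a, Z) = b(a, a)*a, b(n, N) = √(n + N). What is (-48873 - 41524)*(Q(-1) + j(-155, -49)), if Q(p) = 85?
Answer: -7683745 + 14011535*I*√310 ≈ -7.6837e+6 + 2.467e+8*I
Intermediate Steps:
b(n, N) = √(N + n)
j(a, Z) = √2*a^(3/2) (j(a, Z) = √(a + a)*a = √(2*a)*a = (√2*√a)*a = √2*a^(3/2))
(-48873 - 41524)*(Q(-1) + j(-155, -49)) = (-48873 - 41524)*(85 + √2*(-155)^(3/2)) = -90397*(85 + √2*(-155*I*√155)) = -90397*(85 - 155*I*√310) = -7683745 + 14011535*I*√310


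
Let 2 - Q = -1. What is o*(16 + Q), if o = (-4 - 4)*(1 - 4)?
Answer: 456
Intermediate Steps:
Q = 3 (Q = 2 - 1*(-1) = 2 + 1 = 3)
o = 24 (o = -8*(-3) = 24)
o*(16 + Q) = 24*(16 + 3) = 24*19 = 456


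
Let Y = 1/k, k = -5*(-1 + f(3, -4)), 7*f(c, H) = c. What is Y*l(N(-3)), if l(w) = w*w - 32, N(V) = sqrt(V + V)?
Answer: -133/10 ≈ -13.300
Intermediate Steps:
f(c, H) = c/7
N(V) = sqrt(2)*sqrt(V) (N(V) = sqrt(2*V) = sqrt(2)*sqrt(V))
k = 20/7 (k = -5*(-1 + (1/7)*3) = -5*(-1 + 3/7) = -5*(-4/7) = 20/7 ≈ 2.8571)
Y = 7/20 (Y = 1/(20/7) = 7/20 ≈ 0.35000)
l(w) = -32 + w**2 (l(w) = w**2 - 32 = -32 + w**2)
Y*l(N(-3)) = 7*(-32 + (sqrt(2)*sqrt(-3))**2)/20 = 7*(-32 + (sqrt(2)*(I*sqrt(3)))**2)/20 = 7*(-32 + (I*sqrt(6))**2)/20 = 7*(-32 - 6)/20 = (7/20)*(-38) = -133/10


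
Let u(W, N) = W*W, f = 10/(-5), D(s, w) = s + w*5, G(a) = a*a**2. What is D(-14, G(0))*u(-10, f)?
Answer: -1400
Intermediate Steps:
G(a) = a**3
D(s, w) = s + 5*w
f = -2 (f = 10*(-1/5) = -2)
u(W, N) = W**2
D(-14, G(0))*u(-10, f) = (-14 + 5*0**3)*(-10)**2 = (-14 + 5*0)*100 = (-14 + 0)*100 = -14*100 = -1400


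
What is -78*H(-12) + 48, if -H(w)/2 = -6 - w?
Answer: 984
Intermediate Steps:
H(w) = 12 + 2*w (H(w) = -2*(-6 - w) = 12 + 2*w)
-78*H(-12) + 48 = -78*(12 + 2*(-12)) + 48 = -78*(12 - 24) + 48 = -78*(-12) + 48 = 936 + 48 = 984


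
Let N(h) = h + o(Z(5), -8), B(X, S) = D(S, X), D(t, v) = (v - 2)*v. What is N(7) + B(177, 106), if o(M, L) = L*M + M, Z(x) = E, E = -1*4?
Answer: 31010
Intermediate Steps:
E = -4
Z(x) = -4
D(t, v) = v*(-2 + v) (D(t, v) = (-2 + v)*v = v*(-2 + v))
o(M, L) = M + L*M
B(X, S) = X*(-2 + X)
N(h) = 28 + h (N(h) = h - 4*(1 - 8) = h - 4*(-7) = h + 28 = 28 + h)
N(7) + B(177, 106) = (28 + 7) + 177*(-2 + 177) = 35 + 177*175 = 35 + 30975 = 31010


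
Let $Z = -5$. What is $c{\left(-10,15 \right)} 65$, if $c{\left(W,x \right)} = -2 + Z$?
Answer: $-455$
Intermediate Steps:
$c{\left(W,x \right)} = -7$ ($c{\left(W,x \right)} = -2 - 5 = -7$)
$c{\left(-10,15 \right)} 65 = \left(-7\right) 65 = -455$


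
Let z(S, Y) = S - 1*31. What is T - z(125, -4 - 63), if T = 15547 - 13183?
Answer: 2270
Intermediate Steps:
z(S, Y) = -31 + S (z(S, Y) = S - 31 = -31 + S)
T = 2364
T - z(125, -4 - 63) = 2364 - (-31 + 125) = 2364 - 1*94 = 2364 - 94 = 2270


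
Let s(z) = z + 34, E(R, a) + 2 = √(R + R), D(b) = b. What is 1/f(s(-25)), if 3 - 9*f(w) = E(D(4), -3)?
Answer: 45/17 + 18*√2/17 ≈ 4.1445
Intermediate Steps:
E(R, a) = -2 + √2*√R (E(R, a) = -2 + √(R + R) = -2 + √(2*R) = -2 + √2*√R)
s(z) = 34 + z
f(w) = 5/9 - 2*√2/9 (f(w) = ⅓ - (-2 + √2*√4)/9 = ⅓ - (-2 + √2*2)/9 = ⅓ - (-2 + 2*√2)/9 = ⅓ + (2/9 - 2*√2/9) = 5/9 - 2*√2/9)
1/f(s(-25)) = 1/(5/9 - 2*√2/9)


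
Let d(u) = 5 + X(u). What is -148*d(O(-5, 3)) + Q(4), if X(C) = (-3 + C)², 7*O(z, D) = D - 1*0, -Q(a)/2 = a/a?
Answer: -84310/49 ≈ -1720.6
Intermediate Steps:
Q(a) = -2 (Q(a) = -2*a/a = -2*1 = -2)
O(z, D) = D/7 (O(z, D) = (D - 1*0)/7 = (D + 0)/7 = D/7)
d(u) = 5 + (-3 + u)²
-148*d(O(-5, 3)) + Q(4) = -148*(5 + (-3 + (⅐)*3)²) - 2 = -148*(5 + (-3 + 3/7)²) - 2 = -148*(5 + (-18/7)²) - 2 = -148*(5 + 324/49) - 2 = -148*569/49 - 2 = -84212/49 - 2 = -84310/49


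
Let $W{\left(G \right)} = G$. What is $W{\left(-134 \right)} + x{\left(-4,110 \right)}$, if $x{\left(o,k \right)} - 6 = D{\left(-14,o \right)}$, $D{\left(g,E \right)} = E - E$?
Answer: $-128$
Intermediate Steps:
$D{\left(g,E \right)} = 0$
$x{\left(o,k \right)} = 6$ ($x{\left(o,k \right)} = 6 + 0 = 6$)
$W{\left(-134 \right)} + x{\left(-4,110 \right)} = -134 + 6 = -128$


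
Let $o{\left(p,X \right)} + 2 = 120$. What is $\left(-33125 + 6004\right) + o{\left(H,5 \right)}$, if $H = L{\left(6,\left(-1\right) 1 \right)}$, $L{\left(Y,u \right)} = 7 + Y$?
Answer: $-27003$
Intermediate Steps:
$H = 13$ ($H = 7 + 6 = 13$)
$o{\left(p,X \right)} = 118$ ($o{\left(p,X \right)} = -2 + 120 = 118$)
$\left(-33125 + 6004\right) + o{\left(H,5 \right)} = \left(-33125 + 6004\right) + 118 = -27121 + 118 = -27003$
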